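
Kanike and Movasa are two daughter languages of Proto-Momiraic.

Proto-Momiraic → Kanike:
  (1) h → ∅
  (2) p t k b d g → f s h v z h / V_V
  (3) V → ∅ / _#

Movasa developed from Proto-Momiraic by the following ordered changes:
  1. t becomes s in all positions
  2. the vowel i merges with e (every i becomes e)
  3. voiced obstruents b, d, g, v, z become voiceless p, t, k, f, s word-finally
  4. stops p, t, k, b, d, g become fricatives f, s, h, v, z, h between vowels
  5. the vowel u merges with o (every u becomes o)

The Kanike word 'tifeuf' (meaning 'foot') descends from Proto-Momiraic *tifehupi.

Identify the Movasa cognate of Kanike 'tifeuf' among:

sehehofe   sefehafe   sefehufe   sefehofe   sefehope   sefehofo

sefehofe

Movasa: *tifehupi > sifehupi > sefehupe > sefehufe > sefehofe  (by unconditioned shift, vowel merger, intervocalic lenition, vowel merger)
The other candidates each miss or misapply at least one Movasa change.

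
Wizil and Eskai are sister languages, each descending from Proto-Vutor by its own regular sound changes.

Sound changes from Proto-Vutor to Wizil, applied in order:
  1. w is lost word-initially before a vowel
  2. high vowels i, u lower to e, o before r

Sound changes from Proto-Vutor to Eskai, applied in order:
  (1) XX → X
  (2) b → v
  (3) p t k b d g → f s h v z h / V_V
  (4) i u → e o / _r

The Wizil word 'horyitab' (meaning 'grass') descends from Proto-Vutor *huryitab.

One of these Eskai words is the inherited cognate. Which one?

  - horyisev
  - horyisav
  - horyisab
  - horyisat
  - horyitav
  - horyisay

horyisav

Eskai: start from *huryitab.
  rule 1: no change — huryitab
  rule 2 (unconditioned shift): huryitab → huryitav
  rule 3 (intervocalic lenition): huryitav → huryisav
  rule 4 (pre-rhotic lowering): huryisav → horyisav
  ⇒ Eskai horyisav
Only 'horyisav' matches the regular Eskai development of *huryitab.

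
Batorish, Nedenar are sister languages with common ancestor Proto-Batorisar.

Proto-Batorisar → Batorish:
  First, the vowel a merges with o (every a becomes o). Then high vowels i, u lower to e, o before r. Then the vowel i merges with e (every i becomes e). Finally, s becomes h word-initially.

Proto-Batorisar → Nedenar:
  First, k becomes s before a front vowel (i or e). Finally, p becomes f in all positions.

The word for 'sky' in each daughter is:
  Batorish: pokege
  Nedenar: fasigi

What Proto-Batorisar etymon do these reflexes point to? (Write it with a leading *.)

Position 2: Batorish has o, Nedenar has a. Nedenar preserves a here (none of its changes turn any other segment into a), so the proto-segment is *a.
Position 3: Batorish has k, Nedenar has s. Batorish preserves k here (none of its changes turn any other segment into k), so the proto-segment is *k.
Continuing position by position gives *pakigi; check it forward:
Batorish: *pakigi
  pakigi → pokigi   [vowel merger]
  pokigi (rule 2 does not apply)
  pokigi → pokege   [vowel merger]
  pokege (rule 4 does not apply)
  giving Batorish pokege.
Nedenar: start from *pakigi.
  rule 1 (palatalisation): pakigi → pasigi
  rule 2 (unconditioned shift): pasigi → fasigi
  ⇒ Nedenar fasigi
Only *pakigi yields all of Batorish pokege, Nedenar fasigi.

*pakigi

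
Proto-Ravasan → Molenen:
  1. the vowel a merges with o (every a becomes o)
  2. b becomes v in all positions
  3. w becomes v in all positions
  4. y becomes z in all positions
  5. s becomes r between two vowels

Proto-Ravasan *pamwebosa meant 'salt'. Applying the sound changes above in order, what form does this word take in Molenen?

Molenen: start from *pamwebosa.
  rule 1 (vowel merger): pamwebosa → pomweboso
  rule 2 (unconditioned shift): pomweboso → pomwevoso
  rule 3 (unconditioned shift): pomwevoso → pomvevoso
  rule 4: no change — pomvevoso
  rule 5 (rhotacism): pomvevoso → pomvevoro
  ⇒ Molenen pomvevoro

pomvevoro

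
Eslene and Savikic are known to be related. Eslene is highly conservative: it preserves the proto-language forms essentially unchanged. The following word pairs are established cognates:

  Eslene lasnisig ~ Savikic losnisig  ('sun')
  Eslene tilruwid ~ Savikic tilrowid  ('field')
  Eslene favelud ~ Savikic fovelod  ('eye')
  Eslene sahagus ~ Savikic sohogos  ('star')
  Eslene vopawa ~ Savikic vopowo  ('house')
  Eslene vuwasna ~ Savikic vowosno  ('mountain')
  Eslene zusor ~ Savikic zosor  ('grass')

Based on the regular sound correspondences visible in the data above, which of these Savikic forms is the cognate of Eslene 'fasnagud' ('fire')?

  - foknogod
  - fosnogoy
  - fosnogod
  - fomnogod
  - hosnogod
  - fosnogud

fosnogod

lasnisig ~ losnisig, sahagus ~ sohogos — Eslene a corresponds to Savikic o after a consonant, before a consonant other than r, m, n, p, b, f, v.
tilruwid ~ tilrowid, favelud ~ fovelod — Eslene u corresponds to Savikic o after a consonant, before a consonant other than r, m, n, p, b, f, v.
Applying these to Eslene 'fasnagud':
  fasnagud → fosnagud   (a→o after a consonant, before a consonant other than r, m, n, p, b, f, v)
  fosnagud → fosnogud   (a→o after a consonant, before a consonant other than r, m, n, p, b, f, v)
  fosnogud → fosnogod   (u→o after a consonant, before a consonant other than r, m, n, p, b, f, v)
So the Savikic cognate is 'fosnogod'.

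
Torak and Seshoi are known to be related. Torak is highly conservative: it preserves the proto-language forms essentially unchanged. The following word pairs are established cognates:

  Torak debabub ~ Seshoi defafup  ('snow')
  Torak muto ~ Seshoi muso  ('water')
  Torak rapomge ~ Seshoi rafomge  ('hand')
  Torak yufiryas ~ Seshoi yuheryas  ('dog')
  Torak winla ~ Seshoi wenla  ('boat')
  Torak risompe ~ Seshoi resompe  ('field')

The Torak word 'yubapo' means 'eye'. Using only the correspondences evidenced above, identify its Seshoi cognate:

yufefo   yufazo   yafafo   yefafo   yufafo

debabub ~ defafup — Torak b corresponds to Seshoi f between vowels (before a back vowel).
rapomge ~ rafomge — Torak p corresponds to Seshoi f between vowels (before a back vowel).
Applying these to Torak 'yubapo':
  yubapo → yufapo   (b→f between vowels (before a back vowel))
  yufapo → yufafo   (p→f between vowels (before a back vowel))
So the Seshoi cognate is 'yufafo'.

yufafo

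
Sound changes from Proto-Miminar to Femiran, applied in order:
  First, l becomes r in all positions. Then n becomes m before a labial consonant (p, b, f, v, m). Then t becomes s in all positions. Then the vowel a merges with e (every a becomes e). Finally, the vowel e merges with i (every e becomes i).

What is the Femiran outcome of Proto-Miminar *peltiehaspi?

Femiran: *peltiehaspi
  peltiehaspi → pertiehaspi   [unconditioned shift]
  pertiehaspi (rule 2 does not apply)
  pertiehaspi → persiehaspi   [unconditioned shift]
  persiehaspi → persiehespi   [vowel merger]
  persiehespi → pirsiihispi   [vowel merger]
  giving Femiran pirsiihispi.

pirsiihispi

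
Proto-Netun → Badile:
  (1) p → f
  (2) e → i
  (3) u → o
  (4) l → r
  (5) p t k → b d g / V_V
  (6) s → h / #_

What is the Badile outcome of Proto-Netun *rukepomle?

Badile: *rukepomle > rukefomle > rukifomli > rokifomli > rokifomri > rogifomri  (by unconditioned shift, vowel merger, vowel merger, unconditioned shift, intervocalic voicing)

rogifomri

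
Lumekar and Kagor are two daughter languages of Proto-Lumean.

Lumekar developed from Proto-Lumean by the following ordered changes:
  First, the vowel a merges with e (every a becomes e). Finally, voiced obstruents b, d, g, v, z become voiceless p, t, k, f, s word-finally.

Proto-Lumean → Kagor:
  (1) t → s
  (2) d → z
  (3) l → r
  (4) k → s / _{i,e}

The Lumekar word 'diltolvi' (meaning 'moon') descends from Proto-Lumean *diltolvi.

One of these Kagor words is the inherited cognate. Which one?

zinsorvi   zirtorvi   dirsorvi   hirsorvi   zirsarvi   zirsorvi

zirsorvi

Kagor: *diltolvi > dilsolvi > zilsolvi > zirsorvi  (by unconditioned shift, unconditioned shift, unconditioned shift)
The other candidates each miss or misapply at least one Kagor change.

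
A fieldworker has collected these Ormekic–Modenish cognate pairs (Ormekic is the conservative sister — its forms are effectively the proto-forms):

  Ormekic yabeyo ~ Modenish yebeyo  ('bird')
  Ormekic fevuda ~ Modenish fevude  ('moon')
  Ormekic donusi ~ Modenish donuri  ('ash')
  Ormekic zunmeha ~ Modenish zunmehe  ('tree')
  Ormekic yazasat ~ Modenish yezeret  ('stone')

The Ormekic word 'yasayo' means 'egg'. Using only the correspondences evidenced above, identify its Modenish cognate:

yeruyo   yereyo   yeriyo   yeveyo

yazasat ~ yezeret — Ormekic a corresponds to Modenish e after a consonant, before a consonant other than r, m, n, p, b, f, v.
yazasat ~ yezeret — Ormekic s corresponds to Modenish r between vowels (before a back vowel).
Applying these to Ormekic 'yasayo':
  yasayo → yesayo   (a→e after a consonant, before a consonant other than r, m, n, p, b, f, v)
  yesayo → yerayo   (s→r between vowels (before a back vowel))
  yerayo → yereyo   (a→e after a consonant, before a consonant other than r, m, n, p, b, f, v)
So the Modenish cognate is 'yereyo'.

yereyo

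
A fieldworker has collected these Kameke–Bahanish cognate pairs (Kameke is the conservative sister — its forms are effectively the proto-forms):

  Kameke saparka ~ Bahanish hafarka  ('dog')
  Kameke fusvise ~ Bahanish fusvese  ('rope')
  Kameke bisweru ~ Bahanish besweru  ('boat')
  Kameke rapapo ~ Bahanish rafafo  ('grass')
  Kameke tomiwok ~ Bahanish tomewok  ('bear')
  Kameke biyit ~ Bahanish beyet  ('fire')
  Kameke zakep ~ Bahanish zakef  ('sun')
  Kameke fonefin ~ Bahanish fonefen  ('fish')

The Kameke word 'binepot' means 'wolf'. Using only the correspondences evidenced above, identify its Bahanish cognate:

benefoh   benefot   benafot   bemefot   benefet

benefot

fonefin ~ fonefen — Kameke i corresponds to Bahanish e after a consonant, before a nasal.
rapapo ~ rafafo — Kameke p corresponds to Bahanish f between vowels (before a back vowel).
Applying these to Kameke 'binepot':
  binepot → benepot   (i→e after a consonant, before a nasal)
  benepot → benefot   (p→f between vowels (before a back vowel))
So the Bahanish cognate is 'benefot'.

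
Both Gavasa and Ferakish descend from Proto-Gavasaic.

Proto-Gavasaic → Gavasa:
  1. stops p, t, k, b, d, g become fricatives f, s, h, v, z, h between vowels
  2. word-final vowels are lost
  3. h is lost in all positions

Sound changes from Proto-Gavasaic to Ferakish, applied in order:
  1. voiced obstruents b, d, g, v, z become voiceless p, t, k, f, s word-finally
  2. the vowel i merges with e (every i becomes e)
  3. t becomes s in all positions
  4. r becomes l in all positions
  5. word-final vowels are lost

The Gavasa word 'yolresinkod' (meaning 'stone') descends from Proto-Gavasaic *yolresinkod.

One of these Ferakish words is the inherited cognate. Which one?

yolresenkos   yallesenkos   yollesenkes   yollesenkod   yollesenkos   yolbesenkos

Ferakish: start from *yolresinkod.
  rule 1 (final devoicing): yolresinkod → yolresinkot
  rule 2 (vowel merger): yolresinkot → yolresenkot
  rule 3 (unconditioned shift): yolresenkot → yolresenkos
  rule 4 (unconditioned shift): yolresenkos → yollesenkos
  rule 5: no change — yollesenkos
  ⇒ Ferakish yollesenkos

yollesenkos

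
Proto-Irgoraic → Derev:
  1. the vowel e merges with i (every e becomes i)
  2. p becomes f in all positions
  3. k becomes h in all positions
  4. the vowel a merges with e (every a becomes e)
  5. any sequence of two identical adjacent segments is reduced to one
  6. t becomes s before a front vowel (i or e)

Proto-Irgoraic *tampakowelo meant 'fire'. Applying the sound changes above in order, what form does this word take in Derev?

Derev: *tampakowelo > tampakowilo > tamfakowilo > tamfahowilo > temfehowilo > semfehowilo  (by vowel merger, unconditioned shift, unconditioned shift, vowel merger, palatalisation)

semfehowilo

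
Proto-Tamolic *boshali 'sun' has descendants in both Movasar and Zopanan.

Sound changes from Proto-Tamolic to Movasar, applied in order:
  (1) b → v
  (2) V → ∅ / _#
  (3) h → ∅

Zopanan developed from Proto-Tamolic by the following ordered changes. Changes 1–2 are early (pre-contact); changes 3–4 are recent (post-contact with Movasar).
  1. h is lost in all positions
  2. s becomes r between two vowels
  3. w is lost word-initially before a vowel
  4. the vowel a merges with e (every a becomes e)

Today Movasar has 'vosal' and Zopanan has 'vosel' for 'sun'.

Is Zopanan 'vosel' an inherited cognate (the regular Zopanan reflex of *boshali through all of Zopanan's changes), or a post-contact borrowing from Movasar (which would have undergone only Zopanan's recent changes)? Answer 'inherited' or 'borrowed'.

If inherited, *boshali would pass through all of Zopanan's changes:
Zopanan: *boshali
  boshali → bosali   [h-loss]
  bosali → borali   [rhotacism]
  borali (rule 3 does not apply)
  borali → boreli   [vowel merger]
  giving Zopanan boreli.
If borrowed from Movasar 'vosal' after the early changes, it would undergo only the recent ones:
  rule 3 (glide loss): no change (vosal)
  rule 4 (vowel merger): vosal → vosel
  ⇒ as a loan: vosel
Zopanan 'vosel' matches the loan outcome 'vosel', not the inherited 'boreli' — it skipped the early Zopanan changes, so it was borrowed from Movasar.

borrowed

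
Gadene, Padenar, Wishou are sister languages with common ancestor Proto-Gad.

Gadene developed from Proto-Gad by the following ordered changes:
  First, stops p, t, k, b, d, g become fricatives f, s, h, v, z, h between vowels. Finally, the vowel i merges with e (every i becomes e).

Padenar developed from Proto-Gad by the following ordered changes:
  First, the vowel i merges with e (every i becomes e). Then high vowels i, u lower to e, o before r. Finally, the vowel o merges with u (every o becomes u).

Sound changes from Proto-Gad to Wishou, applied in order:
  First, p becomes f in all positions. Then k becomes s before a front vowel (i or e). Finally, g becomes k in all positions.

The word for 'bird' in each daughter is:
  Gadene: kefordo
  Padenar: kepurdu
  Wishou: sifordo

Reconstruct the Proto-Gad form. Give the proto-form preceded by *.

*kipordo

Position 7: Gadene has o, Padenar has u, Wishou has o. Gadene preserves o here (none of its changes turn any other segment into o), so the proto-segment is *o.
Position 1: Gadene has k, Padenar has k, Wishou has s. Gadene preserves k here (none of its changes turn any other segment into k), so the proto-segment is *k.
Verify the candidate proto-form against each daughter:
Gadene: start from *kipordo.
  rule 1 (intervocalic lenition): kipordo → kifordo
  rule 2 (vowel merger): kifordo → kefordo
  ⇒ Gadene kefordo
Padenar: start from *kipordo.
  rule 1 (vowel merger): kipordo → kepordo
  rule 2: no change — kepordo
  rule 3 (vowel merger): kepordo → kepurdu
  ⇒ Padenar kepurdu
Wishou: start from *kipordo.
  rule 1 (unconditioned shift): kipordo → kifordo
  rule 2 (palatalisation): kifordo → sifordo
  rule 3: no change — sifordo
  ⇒ Wishou sifordo
*kipordo is the unique common source.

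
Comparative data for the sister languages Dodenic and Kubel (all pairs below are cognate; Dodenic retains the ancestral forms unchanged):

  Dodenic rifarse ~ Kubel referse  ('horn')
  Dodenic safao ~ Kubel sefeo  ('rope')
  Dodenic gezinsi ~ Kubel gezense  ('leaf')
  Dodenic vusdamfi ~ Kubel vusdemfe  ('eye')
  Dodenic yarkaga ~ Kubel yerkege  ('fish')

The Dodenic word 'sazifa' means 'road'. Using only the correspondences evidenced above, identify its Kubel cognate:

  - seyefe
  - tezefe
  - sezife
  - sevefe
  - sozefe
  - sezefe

sezefe

yarkaga ~ yerkege — Dodenic a corresponds to Kubel e after a consonant, before a consonant other than r, m, n, p, b, f, v.
rifarse ~ referse — Dodenic i corresponds to Kubel e after a consonant, before a labial obstruent.
yarkaga ~ yerkege — Dodenic a corresponds to Kubel e word-finally.
Applying these to Dodenic 'sazifa':
  sazifa → sezifa   (a→e after a consonant, before a consonant other than r, m, n, p, b, f, v)
  sezifa → sezefa   (i→e after a consonant, before a labial obstruent)
  sezefa → sezefe   (a→e word-finally)
So the Kubel cognate is 'sezefe'.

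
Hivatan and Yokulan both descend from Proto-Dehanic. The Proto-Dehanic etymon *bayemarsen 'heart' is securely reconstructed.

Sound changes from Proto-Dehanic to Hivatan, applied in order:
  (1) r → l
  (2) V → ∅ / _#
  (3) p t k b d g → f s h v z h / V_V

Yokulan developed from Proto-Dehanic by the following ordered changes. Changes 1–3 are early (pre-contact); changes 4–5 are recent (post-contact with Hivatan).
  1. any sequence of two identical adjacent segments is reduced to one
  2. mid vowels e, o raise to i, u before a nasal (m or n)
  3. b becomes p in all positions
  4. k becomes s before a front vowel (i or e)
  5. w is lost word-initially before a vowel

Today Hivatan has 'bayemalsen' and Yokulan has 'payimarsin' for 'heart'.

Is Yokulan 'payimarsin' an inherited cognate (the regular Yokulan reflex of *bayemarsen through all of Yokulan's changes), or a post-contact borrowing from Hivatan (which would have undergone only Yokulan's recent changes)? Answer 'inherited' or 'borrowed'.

inherited

If inherited, *bayemarsen would pass through all of Yokulan's changes:
Yokulan: *bayemarsen > bayimarsin > payimarsin  (by pre-nasal raising, unconditioned shift)
If borrowed from Hivatan 'bayemalsen' after the early changes, it would undergo only the recent ones:
  rule 4 (palatalisation): no change (bayemalsen)
  rule 5 (glide loss): no change (bayemalsen)
  ⇒ as a loan: bayemalsen
Yokulan 'payimarsin' matches the inherited outcome exactly, so it is an inherited cognate, not a loan.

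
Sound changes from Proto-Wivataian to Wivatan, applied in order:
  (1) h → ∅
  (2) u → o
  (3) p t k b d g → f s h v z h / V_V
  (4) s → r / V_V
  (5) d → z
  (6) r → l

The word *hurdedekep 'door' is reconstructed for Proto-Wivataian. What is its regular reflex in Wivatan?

Wivatan: *hurdedekep > urdedekep > ordedekep > ordezehep > orzezehep > olzezehep  (by h-loss, vowel merger, intervocalic lenition, unconditioned shift, unconditioned shift)

olzezehep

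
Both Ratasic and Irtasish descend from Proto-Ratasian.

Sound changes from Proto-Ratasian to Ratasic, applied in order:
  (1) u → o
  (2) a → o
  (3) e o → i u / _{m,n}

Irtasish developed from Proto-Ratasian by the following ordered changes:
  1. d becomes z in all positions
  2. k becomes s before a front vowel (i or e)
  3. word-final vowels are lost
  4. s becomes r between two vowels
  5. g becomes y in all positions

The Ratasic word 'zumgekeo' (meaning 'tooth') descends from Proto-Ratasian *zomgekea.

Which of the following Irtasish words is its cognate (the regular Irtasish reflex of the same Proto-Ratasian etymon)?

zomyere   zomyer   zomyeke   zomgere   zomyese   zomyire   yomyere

Irtasish: *zomgekea
  zomgekea (rule 1 does not apply)
  zomgekea → zomgesea   [palatalisation]
  zomgesea → zomgese   [apocope]
  zomgese → zomgere   [rhotacism]
  zomgere → zomyere   [unconditioned shift]
  giving Irtasish zomyere.
Only 'zomyere' matches the regular Irtasish development of *zomgekea.

zomyere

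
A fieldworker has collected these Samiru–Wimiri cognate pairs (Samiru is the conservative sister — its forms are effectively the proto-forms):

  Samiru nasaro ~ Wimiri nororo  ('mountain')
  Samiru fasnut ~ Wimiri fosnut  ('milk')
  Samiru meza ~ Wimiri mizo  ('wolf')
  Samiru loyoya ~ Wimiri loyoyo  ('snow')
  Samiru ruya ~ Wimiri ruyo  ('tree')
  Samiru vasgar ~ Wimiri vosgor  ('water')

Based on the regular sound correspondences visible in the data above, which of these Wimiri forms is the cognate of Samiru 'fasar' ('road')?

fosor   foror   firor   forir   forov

nasaro ~ nororo, fasnut ~ fosnut — Samiru a corresponds to Wimiri o after a consonant, before a consonant other than r, m, n, p, b, f, v.
nasaro ~ nororo — Samiru s corresponds to Wimiri r between vowels (before a back vowel).
nasaro ~ nororo, vasgar ~ vosgor — Samiru a corresponds to Wimiri o after a consonant, before r.
Applying these to Samiru 'fasar':
  fasar → fosar   (a→o after a consonant, before a consonant other than r, m, n, p, b, f, v)
  fosar → forar   (s→r between vowels (before a back vowel))
  forar → foror   (a→o after a consonant, before r)
So the Wimiri cognate is 'foror'.

foror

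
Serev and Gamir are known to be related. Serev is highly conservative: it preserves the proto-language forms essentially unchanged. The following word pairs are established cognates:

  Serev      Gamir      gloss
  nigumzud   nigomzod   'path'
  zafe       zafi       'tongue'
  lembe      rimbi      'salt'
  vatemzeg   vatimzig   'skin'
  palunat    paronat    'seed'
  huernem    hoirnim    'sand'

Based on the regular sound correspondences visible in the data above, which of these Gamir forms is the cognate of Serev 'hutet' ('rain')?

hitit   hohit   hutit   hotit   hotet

hotit

nigumzud ~ nigomzod — Serev u corresponds to Gamir o after a consonant, before a consonant other than r, m, n, p, b, f, v.
vatemzeg ~ vatimzig — Serev e corresponds to Gamir i after a consonant, before a consonant other than r, m, n, p, b, f, v.
Applying these to Serev 'hutet':
  hutet → hotet   (u→o after a consonant, before a consonant other than r, m, n, p, b, f, v)
  hotet → hotit   (e→i after a consonant, before a consonant other than r, m, n, p, b, f, v)
So the Gamir cognate is 'hotit'.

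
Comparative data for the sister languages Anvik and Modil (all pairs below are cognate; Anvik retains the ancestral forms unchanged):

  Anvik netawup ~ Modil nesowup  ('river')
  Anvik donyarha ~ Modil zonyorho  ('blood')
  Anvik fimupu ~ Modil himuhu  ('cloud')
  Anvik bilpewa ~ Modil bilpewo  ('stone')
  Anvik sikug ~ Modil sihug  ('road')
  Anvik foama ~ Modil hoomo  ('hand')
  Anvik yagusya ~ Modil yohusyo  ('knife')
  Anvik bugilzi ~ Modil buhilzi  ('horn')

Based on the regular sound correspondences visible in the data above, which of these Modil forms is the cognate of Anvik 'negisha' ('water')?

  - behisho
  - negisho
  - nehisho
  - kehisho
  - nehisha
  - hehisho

nehisho

bugilzi ~ buhilzi — Anvik g corresponds to Modil h between vowels (before a front vowel).
donyarha ~ zonyorho, bilpewa ~ bilpewo — Anvik a corresponds to Modil o word-finally.
Applying these to Anvik 'negisha':
  negisha → nehisha   (g→h between vowels (before a front vowel))
  nehisha → nehisho   (a→o word-finally)
So the Modil cognate is 'nehisho'.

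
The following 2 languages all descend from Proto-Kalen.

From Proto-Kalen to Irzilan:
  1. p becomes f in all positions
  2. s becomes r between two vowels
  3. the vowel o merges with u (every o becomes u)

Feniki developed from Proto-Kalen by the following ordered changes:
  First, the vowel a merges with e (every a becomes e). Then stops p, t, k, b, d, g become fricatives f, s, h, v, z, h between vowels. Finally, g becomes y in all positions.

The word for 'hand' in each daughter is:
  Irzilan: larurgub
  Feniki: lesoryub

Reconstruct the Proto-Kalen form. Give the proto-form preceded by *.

Position 2: Irzilan has a, Feniki has e. Irzilan preserves a here (none of its changes turn any other segment into a), so the proto-segment is *a.
Position 3: Irzilan has r, Feniki has s. Taking the neighbouring segments as reconstructed: Irzilan r could go back to *s or *r; Feniki s could go back to *t or *s — the one source consistent with every daughter is *s.
Position 4: Irzilan has u, Feniki has o. Feniki preserves o here (none of its changes turn any other segment into o), so the proto-segment is *o.
This points to *lasorgub. Verify forward in each daughter:
Irzilan: *lasorgub
  lasorgub (rule 1 does not apply)
  lasorgub → larorgub   [rhotacism]
  larorgub → larurgub   [vowel merger]
  giving Irzilan larurgub.
Feniki: *lasorgub > lesorgub > lesoryub  (by vowel merger, unconditioned shift)
Only *lasorgub yields all of Irzilan larurgub, Feniki lesoryub.

*lasorgub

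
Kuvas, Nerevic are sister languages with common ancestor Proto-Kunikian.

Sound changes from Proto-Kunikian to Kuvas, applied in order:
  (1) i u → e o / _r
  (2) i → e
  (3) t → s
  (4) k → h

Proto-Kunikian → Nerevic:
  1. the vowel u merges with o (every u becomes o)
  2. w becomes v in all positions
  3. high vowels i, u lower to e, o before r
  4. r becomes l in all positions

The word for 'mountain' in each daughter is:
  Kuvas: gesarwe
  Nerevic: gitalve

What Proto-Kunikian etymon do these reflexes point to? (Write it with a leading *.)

*gitarwe

Position 5: Kuvas has r, Nerevic has l. Kuvas preserves r here (none of its changes turn any other segment into r), so the proto-segment is *r.
Position 3: Kuvas has s, Nerevic has t. Nerevic preserves t here (none of its changes turn any other segment into t), so the proto-segment is *t.
Verify the candidate proto-form against each daughter:
Kuvas: *gitarwe > getarwe > gesarwe  (by vowel merger, unconditioned shift)
Nerevic: *gitarwe
  gitarwe (rule 1 does not apply)
  gitarwe → gitarve   [unconditioned shift]
  gitarve (rule 3 does not apply)
  gitarve → gitalve   [unconditioned shift]
  giving Nerevic gitalve.
No other proto-form is consistent with every reflex, so the reconstruction is *gitarwe.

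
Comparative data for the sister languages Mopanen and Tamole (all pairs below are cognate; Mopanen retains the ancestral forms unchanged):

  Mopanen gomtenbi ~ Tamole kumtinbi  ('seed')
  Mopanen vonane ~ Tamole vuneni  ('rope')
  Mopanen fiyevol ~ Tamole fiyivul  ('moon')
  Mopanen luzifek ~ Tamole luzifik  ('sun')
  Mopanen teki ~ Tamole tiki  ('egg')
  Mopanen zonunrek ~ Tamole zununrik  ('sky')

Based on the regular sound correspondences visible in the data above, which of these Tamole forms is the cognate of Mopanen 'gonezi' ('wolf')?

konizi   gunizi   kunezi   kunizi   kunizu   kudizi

kunizi

gomtenbi ~ kumtinbi — Mopanen g corresponds to Tamole k word-initially before a back vowel.
vonane ~ vuneni, zonunrek ~ zununrik — Mopanen o corresponds to Tamole u after a consonant, before a nasal.
luzifek ~ luzifik, teki ~ tiki — Mopanen e corresponds to Tamole i after a consonant, before a consonant other than r, m, n, p, b, f, v.
Applying these to Mopanen 'gonezi':
  gonezi → konezi   (g→k word-initially before a back vowel)
  konezi → kunezi   (o→u after a consonant, before a nasal)
  kunezi → kunizi   (e→i after a consonant, before a consonant other than r, m, n, p, b, f, v)
So the Tamole cognate is 'kunizi'.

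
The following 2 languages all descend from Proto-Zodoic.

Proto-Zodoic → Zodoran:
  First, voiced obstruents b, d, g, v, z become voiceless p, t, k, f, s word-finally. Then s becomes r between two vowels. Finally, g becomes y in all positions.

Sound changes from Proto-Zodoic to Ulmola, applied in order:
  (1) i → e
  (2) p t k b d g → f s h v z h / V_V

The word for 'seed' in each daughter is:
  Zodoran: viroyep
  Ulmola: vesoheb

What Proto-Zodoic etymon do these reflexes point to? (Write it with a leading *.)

Position 5: Zodoran has y, Ulmola has h. Taking the neighbouring segments as reconstructed: Zodoran y could go back to *g or *y; Ulmola h could go back to *k or *g or *h — the one source consistent with every daughter is *g.
Position 7: Zodoran has p, Ulmola has b. Ulmola preserves b here (none of its changes turn any other segment into b), so the proto-segment is *b.
Position 3: Zodoran has r, Ulmola has s. Taking the neighbouring segments as reconstructed: Zodoran r could go back to *s or *r; Ulmola s could go back to *t or *s — the one source consistent with every daughter is *s.
Verify the candidate proto-form against each daughter:
Zodoran: *visogeb
  visogeb → visogep   [final devoicing]
  visogep → virogep   [rhotacism]
  virogep → viroyep   [unconditioned shift]
  giving Zodoran viroyep.
Ulmola: *visogeb > vesogeb > vesoheb  (by vowel merger, intervocalic lenition)
Only *visogeb yields all of Zodoran viroyep, Ulmola vesoheb.

*visogeb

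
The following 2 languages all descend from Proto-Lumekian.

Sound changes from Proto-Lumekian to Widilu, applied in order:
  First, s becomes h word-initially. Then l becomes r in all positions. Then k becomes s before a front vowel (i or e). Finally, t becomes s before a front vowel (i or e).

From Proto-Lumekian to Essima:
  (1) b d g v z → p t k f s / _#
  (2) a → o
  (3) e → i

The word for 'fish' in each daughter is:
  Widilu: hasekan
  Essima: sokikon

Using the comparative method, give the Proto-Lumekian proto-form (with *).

*sakekan

Position 3: Widilu has s, Essima has k. Taking the neighbouring segments as reconstructed: Widilu s could go back to *t or *k or *s; Essima k can only go back to *k — the one source consistent with every daughter is *k.
Position 4: Widilu has e, Essima has i. Widilu preserves e here (none of its changes turn any other segment into e), so the proto-segment is *e.
Position 6: Widilu has a, Essima has o. Widilu preserves a here (none of its changes turn any other segment into a), so the proto-segment is *a.
Verify the candidate proto-form against each daughter:
Widilu: *sakekan
  sakekan → hakekan   [debuccalisation]
  hakekan (rule 2 does not apply)
  hakekan → hasekan   [palatalisation]
  hasekan (rule 4 does not apply)
  giving Widilu hasekan.
Essima: start from *sakekan.
  rule 1: no change — sakekan
  rule 2 (vowel merger): sakekan → sokekon
  rule 3 (vowel merger): sokekon → sokikon
  ⇒ Essima sokikon
No other proto-form is consistent with every reflex, so the reconstruction is *sakekan.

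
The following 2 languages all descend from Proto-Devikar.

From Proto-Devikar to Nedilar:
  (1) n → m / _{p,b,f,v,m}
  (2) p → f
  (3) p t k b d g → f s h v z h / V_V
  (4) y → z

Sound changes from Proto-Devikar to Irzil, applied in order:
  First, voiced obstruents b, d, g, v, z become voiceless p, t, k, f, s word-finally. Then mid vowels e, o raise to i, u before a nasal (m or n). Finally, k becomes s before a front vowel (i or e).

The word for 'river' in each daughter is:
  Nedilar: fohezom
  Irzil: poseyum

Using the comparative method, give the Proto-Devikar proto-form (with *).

Position 1: Nedilar has f, Irzil has p. Taking the neighbouring segments as reconstructed: Nedilar f could go back to *p or *f; Irzil p can only go back to *p — the one source consistent with every daughter is *p.
Position 6: Nedilar has o, Irzil has u. Nedilar preserves o here (none of its changes turn any other segment into o), so the proto-segment is *o.
Position 5: Nedilar has z, Irzil has y. Irzil preserves y here (none of its changes turn any other segment into y), so the proto-segment is *y.
Continuing position by position gives *pokeyom; check it forward:
Nedilar: *pokeyom
  pokeyom (rule 1 does not apply)
  pokeyom → fokeyom   [unconditioned shift]
  fokeyom → foheyom   [intervocalic lenition]
  foheyom → fohezom   [unconditioned shift]
  giving Nedilar fohezom.
Irzil: *pokeyom
  pokeyom (rule 1 does not apply)
  pokeyom → pokeyum   [pre-nasal raising]
  pokeyum → poseyum   [palatalisation]
  giving Irzil poseyum.
Only *pokeyom yields all of Nedilar fohezom, Irzil poseyum.

*pokeyom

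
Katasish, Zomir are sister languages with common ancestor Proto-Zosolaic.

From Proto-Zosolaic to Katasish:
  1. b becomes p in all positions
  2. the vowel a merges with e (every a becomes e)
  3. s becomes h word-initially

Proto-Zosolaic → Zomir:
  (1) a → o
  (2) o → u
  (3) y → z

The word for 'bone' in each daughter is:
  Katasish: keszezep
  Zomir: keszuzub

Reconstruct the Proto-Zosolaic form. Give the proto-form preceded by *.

Position 5: Katasish has e, Zomir has u. Taking the neighbouring segments as reconstructed: Katasish e could go back to *a or *e; Zomir u could go back to *a or *o or *u — the one source consistent with every daughter is *a.
Position 7: Katasish has e, Zomir has u. Taking the neighbouring segments as reconstructed: Katasish e could go back to *a or *e; Zomir u could go back to *a or *o or *u — the one source consistent with every daughter is *a.
Position 8: Katasish has p, Zomir has b. Zomir preserves b here (none of its changes turn any other segment into b), so the proto-segment is *b.
This points to *keszazab. Verify forward in each daughter:
Katasish: *keszazab
  keszazab → keszazap   [unconditioned shift]
  keszazap → keszezep   [vowel merger]
  keszezep (rule 3 does not apply)
  giving Katasish keszezep.
Zomir: *keszazab > keszozob > keszuzub  (by vowel merger, vowel merger)
No other proto-form is consistent with every reflex, so the reconstruction is *keszazab.

*keszazab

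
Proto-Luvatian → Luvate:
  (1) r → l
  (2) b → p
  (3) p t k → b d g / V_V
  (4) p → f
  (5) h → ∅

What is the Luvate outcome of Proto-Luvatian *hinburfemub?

Luvate: start from *hinburfemub.
  rule 1 (unconditioned shift): hinburfemub → hinbulfemub
  rule 2 (unconditioned shift): hinbulfemub → hinpulfemup
  rule 3: no change — hinpulfemup
  rule 4 (unconditioned shift): hinpulfemup → hinfulfemuf
  rule 5 (h-loss): hinfulfemuf → infulfemuf
  ⇒ Luvate infulfemuf

infulfemuf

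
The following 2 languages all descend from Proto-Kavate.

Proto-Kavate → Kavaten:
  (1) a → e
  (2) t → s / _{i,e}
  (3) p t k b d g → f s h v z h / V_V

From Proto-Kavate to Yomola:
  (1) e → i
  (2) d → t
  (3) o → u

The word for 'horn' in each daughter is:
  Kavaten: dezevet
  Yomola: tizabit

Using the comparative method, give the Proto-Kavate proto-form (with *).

*dezabet

Position 4: Kavaten has e, Yomola has a. Yomola preserves a here (none of its changes turn any other segment into a), so the proto-segment is *a.
Position 5: Kavaten has v, Yomola has b. Yomola preserves b here (none of its changes turn any other segment into b), so the proto-segment is *b.
This points to *dezabet. Verify forward in each daughter:
Kavaten: *dezabet > dezebet > dezevet  (by vowel merger, intervocalic lenition)
Yomola: start from *dezabet.
  rule 1 (vowel merger): dezabet → dizabit
  rule 2 (unconditioned shift): dizabit → tizabit
  rule 3: no change — tizabit
  ⇒ Yomola tizabit
*dezabet is the unique common source.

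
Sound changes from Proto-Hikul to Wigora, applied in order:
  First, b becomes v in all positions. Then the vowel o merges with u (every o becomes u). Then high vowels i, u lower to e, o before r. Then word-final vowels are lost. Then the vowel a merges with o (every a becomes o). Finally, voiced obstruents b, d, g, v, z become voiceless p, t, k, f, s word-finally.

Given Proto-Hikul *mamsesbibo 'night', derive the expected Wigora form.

Wigora: *mamsesbibo > mamsesvivo > mamsesvivu > mamsesviv > momsesviv > momsesvif  (by unconditioned shift, vowel merger, apocope, vowel merger, final devoicing)

momsesvif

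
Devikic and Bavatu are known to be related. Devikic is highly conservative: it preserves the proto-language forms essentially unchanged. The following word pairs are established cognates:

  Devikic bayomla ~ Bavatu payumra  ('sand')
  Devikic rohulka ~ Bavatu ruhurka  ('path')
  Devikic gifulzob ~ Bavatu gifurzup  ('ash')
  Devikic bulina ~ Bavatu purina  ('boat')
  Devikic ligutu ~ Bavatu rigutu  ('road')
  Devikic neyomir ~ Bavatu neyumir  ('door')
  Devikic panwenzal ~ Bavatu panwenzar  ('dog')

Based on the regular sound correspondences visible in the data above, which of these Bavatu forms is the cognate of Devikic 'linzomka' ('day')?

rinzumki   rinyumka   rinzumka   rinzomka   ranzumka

rinzumka

ligutu ~ rigutu — Devikic l corresponds to Bavatu r word-initially before a front vowel.
bayomla ~ payumra, neyomir ~ neyumir — Devikic o corresponds to Bavatu u after a consonant, before a nasal.
Applying these to Devikic 'linzomka':
  linzomka → rinzomka   (l→r word-initially before a front vowel)
  rinzomka → rinzumka   (o→u after a consonant, before a nasal)
So the Bavatu cognate is 'rinzumka'.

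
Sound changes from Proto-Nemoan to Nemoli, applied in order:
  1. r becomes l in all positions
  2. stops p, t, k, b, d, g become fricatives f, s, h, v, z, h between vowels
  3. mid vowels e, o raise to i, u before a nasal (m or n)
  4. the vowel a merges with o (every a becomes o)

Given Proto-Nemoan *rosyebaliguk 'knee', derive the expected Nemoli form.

Nemoli: start from *rosyebaliguk.
  rule 1 (unconditioned shift): rosyebaliguk → losyebaliguk
  rule 2 (intervocalic lenition): losyebaliguk → losyevalihuk
  rule 3: no change — losyevalihuk
  rule 4 (vowel merger): losyevalihuk → losyevolihuk
  ⇒ Nemoli losyevolihuk

losyevolihuk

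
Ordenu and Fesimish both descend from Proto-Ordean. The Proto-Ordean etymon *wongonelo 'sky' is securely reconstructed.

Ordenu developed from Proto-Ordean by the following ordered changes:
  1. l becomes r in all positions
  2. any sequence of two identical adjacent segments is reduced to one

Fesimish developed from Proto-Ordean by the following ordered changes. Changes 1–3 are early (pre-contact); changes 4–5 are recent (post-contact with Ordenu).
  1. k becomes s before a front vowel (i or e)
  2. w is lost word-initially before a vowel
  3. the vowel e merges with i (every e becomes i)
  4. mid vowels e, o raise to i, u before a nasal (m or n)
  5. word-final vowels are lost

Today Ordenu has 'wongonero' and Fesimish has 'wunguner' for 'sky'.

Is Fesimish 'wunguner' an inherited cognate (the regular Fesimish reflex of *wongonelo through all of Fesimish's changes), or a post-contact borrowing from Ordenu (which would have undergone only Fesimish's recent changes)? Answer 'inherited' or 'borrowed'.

borrowed

If inherited, *wongonelo would pass through all of Fesimish's changes:
Fesimish: start from *wongonelo.
  rule 1: no change — wongonelo
  rule 2 (glide loss): wongonelo → ongonelo
  rule 3 (vowel merger): ongonelo → ongonilo
  rule 4 (pre-nasal raising): ongonilo → ungunilo
  rule 5 (apocope): ungunilo → ungunil
  ⇒ Fesimish ungunil
If borrowed from Ordenu 'wongonero' after the early changes, it would undergo only the recent ones:
  rule 4 (pre-nasal raising): wongonero → wungunero
  rule 5 (apocope): wungunero → wunguner
  ⇒ as a loan: wunguner
Fesimish 'wunguner' matches the loan outcome 'wunguner', not the inherited 'ungunil' — it skipped the early Fesimish changes, so it was borrowed from Ordenu.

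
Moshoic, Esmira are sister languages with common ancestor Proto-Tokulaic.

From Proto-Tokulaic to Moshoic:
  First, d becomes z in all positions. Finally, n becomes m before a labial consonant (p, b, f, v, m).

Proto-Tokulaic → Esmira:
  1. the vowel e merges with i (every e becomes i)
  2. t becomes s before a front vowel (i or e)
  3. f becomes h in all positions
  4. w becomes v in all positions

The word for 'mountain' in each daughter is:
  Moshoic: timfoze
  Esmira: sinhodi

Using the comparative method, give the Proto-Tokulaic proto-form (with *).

*tinfode

Position 6: Moshoic has z, Esmira has d. Esmira preserves d here (none of its changes turn any other segment into d), so the proto-segment is *d.
Position 3: Moshoic has m, Esmira has n. Esmira preserves n here (none of its changes turn any other segment into n), so the proto-segment is *n.
Continuing position by position gives *tinfode; check it forward:
Moshoic: *tinfode > tinfoze > timfoze  (by unconditioned shift, nasal place assimilation)
Esmira: start from *tinfode.
  rule 1 (vowel merger): tinfode → tinfodi
  rule 2 (palatalisation): tinfodi → sinfodi
  rule 3 (unconditioned shift): sinfodi → sinhodi
  rule 4: no change — sinhodi
  ⇒ Esmira sinhodi
No other proto-form is consistent with every reflex, so the reconstruction is *tinfode.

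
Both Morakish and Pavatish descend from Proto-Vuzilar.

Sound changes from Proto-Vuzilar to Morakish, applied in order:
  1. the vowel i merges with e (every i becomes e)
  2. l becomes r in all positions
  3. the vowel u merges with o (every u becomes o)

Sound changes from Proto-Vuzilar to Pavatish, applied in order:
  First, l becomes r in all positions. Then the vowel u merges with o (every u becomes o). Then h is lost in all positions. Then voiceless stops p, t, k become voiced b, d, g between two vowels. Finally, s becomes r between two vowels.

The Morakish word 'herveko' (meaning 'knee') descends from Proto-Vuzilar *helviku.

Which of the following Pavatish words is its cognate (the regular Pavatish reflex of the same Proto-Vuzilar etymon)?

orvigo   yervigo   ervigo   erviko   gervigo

Pavatish: *helviku > herviku > herviko > erviko > ervigo  (by unconditioned shift, vowel merger, h-loss, intervocalic voicing)
The other candidates each miss or misapply at least one Pavatish change.

ervigo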